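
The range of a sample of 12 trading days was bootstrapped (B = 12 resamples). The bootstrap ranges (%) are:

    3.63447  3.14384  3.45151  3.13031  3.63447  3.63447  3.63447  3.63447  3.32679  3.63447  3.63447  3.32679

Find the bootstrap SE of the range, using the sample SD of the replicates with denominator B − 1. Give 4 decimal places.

SE* = 0.2022

Bootstrap SE is the standard deviation of the 12 replicate ranges.
Mean of replicates: (3.63447 + 3.14384 + 3.45151 + 3.13031 + 3.63447 + 3.63447 + 3.63447 + 3.63447 + 3.32679 + 3.63447 + 3.63447 + 3.32679) / 12 = 41.820530 / 12 = 3.485044
Sum of squared deviations: (+0.149426)² + (−0.341204)² + (−0.033534)² + (−0.354734)² + (+0.149426)² + (+0.149426)² + (+0.149426)² + (+0.149426)² + (−0.158254)² + (+0.149426)² + (+0.149426)² + (−0.158254)² = 0.449766
Variance = 0.449766 / 11 = 0.040888
SE* = √0.040888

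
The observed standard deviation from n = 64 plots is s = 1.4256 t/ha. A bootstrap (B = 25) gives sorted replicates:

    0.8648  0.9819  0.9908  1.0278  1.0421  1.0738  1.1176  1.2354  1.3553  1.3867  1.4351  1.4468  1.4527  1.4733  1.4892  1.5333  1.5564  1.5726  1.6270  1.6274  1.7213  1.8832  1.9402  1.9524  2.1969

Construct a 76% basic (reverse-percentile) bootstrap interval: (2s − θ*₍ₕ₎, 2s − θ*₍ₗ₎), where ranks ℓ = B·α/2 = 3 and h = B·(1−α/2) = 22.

(0.9680, 1.8604)

Percentile endpoints at ranks 3 and 22: θ*₍3₎ = 0.9908, θ*₍22₎ = 1.8832.
Basic interval reflects these around s:
  lower = 2 × 1.4256 − 1.8832 = 0.9680
  upper = 2 × 1.4256 − 0.9908 = 1.8604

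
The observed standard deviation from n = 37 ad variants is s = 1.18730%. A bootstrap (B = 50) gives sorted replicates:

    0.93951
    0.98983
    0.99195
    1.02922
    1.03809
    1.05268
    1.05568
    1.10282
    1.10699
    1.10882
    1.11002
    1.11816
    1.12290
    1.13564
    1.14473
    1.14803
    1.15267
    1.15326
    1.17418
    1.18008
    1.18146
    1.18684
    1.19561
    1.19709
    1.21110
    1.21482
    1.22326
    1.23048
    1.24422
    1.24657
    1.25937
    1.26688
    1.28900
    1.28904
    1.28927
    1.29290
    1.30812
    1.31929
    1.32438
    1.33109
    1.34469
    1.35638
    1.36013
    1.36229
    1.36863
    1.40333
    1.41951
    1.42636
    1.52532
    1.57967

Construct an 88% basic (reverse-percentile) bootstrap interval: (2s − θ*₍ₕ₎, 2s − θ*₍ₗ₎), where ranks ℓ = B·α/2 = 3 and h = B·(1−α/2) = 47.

(0.95509, 1.38265)

Percentile endpoints at ranks 3 and 47: θ*₍3₎ = 0.99195, θ*₍47₎ = 1.41951.
Basic interval reflects these around s:
  lower = 2 × 1.18730 − 1.41951 = 0.95509
  upper = 2 × 1.18730 − 0.99195 = 1.38265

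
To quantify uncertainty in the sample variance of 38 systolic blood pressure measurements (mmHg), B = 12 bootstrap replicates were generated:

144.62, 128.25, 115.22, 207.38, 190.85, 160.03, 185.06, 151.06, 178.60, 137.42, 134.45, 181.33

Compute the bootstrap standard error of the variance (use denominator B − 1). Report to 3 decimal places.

Bootstrap SE is the standard deviation of the 12 replicate variances.
Mean of replicates: (144.62 + 128.25 + 115.22 + 207.38 + 190.85 + 160.03 + 185.06 + 151.06 + 178.60 + 137.42 + 134.45 + 181.33) / 12 = 1914.2700 / 12 = 159.5225
Sum of squared deviations: (−14.9025)² + (−31.2725)² + (−44.3025)² + (+47.8575)² + (+31.3275)² + (+0.5075)² + (+25.5375)² + (−8.4625)² + (+19.0775)² + (−22.1025)² + (−25.0725)² + (+21.8075)² = 9115.2220
Variance = 9115.2220 / 11 = 828.6565
SE* = √828.6565

SE* = 28.786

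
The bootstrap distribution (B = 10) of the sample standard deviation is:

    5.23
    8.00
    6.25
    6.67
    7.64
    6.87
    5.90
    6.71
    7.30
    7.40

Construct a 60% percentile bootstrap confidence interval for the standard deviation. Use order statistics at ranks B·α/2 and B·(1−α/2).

Sorted replicates: 5.23, 5.90, 6.25, 6.67, 6.71, 6.87, 7.30, 7.40, 7.64, 8.00
α = 0.40; lower rank = 10 × 0.200 = 2; upper rank = 10 × 0.800 = 8.
The 2nd smallest replicate is 5.90; the 8th is 7.40.

(5.90, 7.40)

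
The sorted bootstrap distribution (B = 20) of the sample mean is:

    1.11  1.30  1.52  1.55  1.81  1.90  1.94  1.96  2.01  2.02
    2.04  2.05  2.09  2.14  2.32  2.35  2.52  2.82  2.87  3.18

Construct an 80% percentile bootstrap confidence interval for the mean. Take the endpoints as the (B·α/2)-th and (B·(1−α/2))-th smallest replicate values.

(1.30, 2.82)

α = 0.20; lower rank = 20 × 0.100 = 2; upper rank = 20 × 0.900 = 18.
The 2nd smallest replicate is 1.30; the 18th is 2.82.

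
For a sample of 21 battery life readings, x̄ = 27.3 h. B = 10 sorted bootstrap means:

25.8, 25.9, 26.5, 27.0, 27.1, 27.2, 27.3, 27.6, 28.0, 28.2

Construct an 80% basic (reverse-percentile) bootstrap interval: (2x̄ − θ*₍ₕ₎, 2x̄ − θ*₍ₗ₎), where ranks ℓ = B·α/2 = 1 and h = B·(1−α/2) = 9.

(26.6, 28.8)

Percentile endpoints at ranks 1 and 9: θ*₍1₎ = 25.8, θ*₍9₎ = 28.0.
Basic interval reflects these around x̄:
  lower = 2 × 27.3 − 28.0 = 26.6
  upper = 2 × 27.3 − 25.8 = 28.8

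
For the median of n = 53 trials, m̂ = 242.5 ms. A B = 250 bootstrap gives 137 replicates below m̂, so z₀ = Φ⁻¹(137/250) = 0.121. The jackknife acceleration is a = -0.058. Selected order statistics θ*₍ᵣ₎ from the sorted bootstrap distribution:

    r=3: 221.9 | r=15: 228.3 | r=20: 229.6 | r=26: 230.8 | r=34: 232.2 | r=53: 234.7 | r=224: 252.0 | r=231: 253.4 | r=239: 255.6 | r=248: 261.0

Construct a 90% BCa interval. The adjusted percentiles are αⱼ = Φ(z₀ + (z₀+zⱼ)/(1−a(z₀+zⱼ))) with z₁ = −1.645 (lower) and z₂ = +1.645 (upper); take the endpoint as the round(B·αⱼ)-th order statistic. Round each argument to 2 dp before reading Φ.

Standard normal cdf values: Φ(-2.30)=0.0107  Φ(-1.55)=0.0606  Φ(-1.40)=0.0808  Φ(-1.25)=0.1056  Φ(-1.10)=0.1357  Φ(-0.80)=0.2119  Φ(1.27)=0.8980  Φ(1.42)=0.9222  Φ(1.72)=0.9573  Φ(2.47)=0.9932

(228.3, 255.6)

Lower: z₀ + z₁ = 0.121 + (-1.645) = -1.524; 1 − a(z₀+z₁) = 1 − (-0.058)(-1.524) = 0.9116; argument = 0.121 + (-1.524)/0.9116 = -1.5508 → -1.55.
α₁ = Φ(-1.55) = 0.0606; rank = round(250 × 0.0606) = 15; θ*₍15₎ = 228.3.
Upper: z₀ + z₂ = 1.766; 1 − a(z₀+z₂) = 1.1024; argument = 1.7229 → 1.72; α₂ = 0.9573; rank = 239; θ*₍239₎ = 255.6.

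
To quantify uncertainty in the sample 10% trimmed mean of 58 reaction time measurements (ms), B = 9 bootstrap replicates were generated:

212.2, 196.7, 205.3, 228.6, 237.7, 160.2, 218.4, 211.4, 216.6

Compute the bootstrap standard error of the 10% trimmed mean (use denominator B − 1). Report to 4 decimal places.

SE* = 22.1141

Bootstrap SE is the standard deviation of the 9 replicate 10% trimmed means.
Mean of replicates: (212.2 + 196.7 + 205.3 + 228.6 + 237.7 + 160.2 + 218.4 + 211.4 + 216.6) / 9 = 1887.10000 / 9 = 209.67778
Sum of squared deviations: (+2.52222)² + (−12.97778)² + (−4.37778)² + (+18.92222)² + (+28.02222)² + (−49.47778)² + (+8.72222)² + (+1.72222)² + (+6.92222)² = 3912.25556
Variance = 3912.25556 / 8 = 489.03194
SE* = √489.03194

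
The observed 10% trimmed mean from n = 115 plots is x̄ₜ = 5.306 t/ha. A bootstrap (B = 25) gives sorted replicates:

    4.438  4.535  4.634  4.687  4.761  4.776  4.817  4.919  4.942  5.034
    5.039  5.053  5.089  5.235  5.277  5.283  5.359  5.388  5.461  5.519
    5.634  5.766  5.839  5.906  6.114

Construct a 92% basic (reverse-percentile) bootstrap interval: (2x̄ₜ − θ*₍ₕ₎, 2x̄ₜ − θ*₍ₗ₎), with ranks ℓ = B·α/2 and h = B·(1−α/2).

(4.706, 6.174)

Percentile endpoints at ranks 1 and 24: θ*₍1₎ = 4.438, θ*₍24₎ = 5.906.
Basic interval reflects these around x̄ₜ:
  lower = 2 × 5.306 − 5.906 = 4.706
  upper = 2 × 5.306 − 4.438 = 6.174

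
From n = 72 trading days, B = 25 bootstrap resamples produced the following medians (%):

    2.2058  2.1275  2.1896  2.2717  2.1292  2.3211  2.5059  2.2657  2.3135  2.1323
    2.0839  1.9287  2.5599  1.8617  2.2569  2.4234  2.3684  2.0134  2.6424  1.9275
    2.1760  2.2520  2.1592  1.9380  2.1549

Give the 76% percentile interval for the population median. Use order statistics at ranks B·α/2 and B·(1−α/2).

Sorted replicates: 1.8617, 1.9275, 1.9287, 1.9380, 2.0134, 2.0839, 2.1275, 2.1292, 2.1323, 2.1549, 2.1592, 2.1760, 2.1896, 2.2058, 2.2520, 2.2569, 2.2657, 2.2717, 2.3135, 2.3211, 2.3684, 2.4234, 2.5059, 2.5599, 2.6424
α = 0.24; lower rank = 25 × 0.120 = 3; upper rank = 25 × 0.880 = 22.
The 3rd smallest replicate is 1.9287; the 22nd is 2.4234.

(1.9287, 2.4234)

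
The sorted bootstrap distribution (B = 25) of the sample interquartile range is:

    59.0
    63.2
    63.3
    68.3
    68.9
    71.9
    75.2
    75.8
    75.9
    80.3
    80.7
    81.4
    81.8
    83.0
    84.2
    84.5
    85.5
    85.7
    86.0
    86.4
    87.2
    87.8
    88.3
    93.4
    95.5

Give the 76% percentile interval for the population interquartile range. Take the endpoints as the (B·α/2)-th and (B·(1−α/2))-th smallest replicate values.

(63.3, 87.8)

α = 0.24; lower rank = 25 × 0.120 = 3; upper rank = 25 × 0.880 = 22.
The 3rd smallest replicate is 63.3; the 22nd is 87.8.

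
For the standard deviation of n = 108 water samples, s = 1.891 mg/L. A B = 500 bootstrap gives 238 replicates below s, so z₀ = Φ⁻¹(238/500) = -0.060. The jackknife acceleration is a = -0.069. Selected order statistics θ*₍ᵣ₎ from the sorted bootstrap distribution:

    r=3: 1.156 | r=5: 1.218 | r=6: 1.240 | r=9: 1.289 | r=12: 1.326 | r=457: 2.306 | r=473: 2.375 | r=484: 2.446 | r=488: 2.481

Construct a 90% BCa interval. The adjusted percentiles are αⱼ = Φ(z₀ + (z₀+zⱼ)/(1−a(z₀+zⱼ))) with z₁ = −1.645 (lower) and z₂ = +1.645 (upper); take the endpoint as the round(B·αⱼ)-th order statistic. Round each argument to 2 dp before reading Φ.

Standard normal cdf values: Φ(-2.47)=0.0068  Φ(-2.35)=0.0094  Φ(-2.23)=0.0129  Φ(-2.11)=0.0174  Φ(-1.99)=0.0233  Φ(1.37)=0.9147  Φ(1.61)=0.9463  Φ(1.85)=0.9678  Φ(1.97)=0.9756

(1.326, 2.306)

Lower: z₀ + z₁ = -0.060 + (-1.645) = -1.705; 1 − a(z₀+z₁) = 1 − (-0.069)(-1.705) = 0.8824; argument = -0.060 + (-1.705)/0.8824 = -1.9923 → -1.99.
α₁ = Φ(-1.99) = 0.0233; rank = round(500 × 0.0233) = 12; θ*₍12₎ = 1.326.
Upper: z₀ + z₂ = 1.585; 1 − a(z₀+z₂) = 1.1094; argument = 1.3687 → 1.37; α₂ = 0.9147; rank = 457; θ*₍457₎ = 2.306.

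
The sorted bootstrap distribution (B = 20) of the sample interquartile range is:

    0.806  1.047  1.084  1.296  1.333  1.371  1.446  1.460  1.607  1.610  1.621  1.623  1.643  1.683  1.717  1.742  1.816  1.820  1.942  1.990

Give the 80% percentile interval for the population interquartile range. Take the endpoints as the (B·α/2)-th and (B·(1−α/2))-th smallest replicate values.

(1.047, 1.820)

α = 0.20; lower rank = 20 × 0.100 = 2; upper rank = 20 × 0.900 = 18.
The 2nd smallest replicate is 1.047; the 18th is 1.820.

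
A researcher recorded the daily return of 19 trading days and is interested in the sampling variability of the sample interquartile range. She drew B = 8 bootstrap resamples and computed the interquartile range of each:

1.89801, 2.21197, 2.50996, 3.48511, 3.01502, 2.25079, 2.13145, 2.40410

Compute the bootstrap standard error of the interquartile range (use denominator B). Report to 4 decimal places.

Bootstrap SE is the standard deviation of the 8 replicate interquartile ranges.
Mean of replicates: (1.89801 + 2.21197 + 2.50996 + 3.48511 + 3.01502 + 2.25079 + 2.13145 + 2.40410) / 8 = 19.906410 / 8 = 2.488301
Sum of squared deviations: (−0.590291)² + (−0.276331)² + (+0.021659)² + (+0.996809)² + (+0.526719)² + (−0.237511)² + (−0.356851)² + (−0.084201)² = 1.887176
Variance = 1.887176 / 8 = 0.235897
SE* = √0.235897

SE* = 0.4857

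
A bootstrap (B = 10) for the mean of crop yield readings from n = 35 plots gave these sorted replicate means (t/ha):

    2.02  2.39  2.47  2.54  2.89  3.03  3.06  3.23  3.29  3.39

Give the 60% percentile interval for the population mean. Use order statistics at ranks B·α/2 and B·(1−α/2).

α = 0.40; lower rank = 10 × 0.200 = 2; upper rank = 10 × 0.800 = 8.
The 2nd smallest replicate is 2.39; the 8th is 3.23.

(2.39, 3.23)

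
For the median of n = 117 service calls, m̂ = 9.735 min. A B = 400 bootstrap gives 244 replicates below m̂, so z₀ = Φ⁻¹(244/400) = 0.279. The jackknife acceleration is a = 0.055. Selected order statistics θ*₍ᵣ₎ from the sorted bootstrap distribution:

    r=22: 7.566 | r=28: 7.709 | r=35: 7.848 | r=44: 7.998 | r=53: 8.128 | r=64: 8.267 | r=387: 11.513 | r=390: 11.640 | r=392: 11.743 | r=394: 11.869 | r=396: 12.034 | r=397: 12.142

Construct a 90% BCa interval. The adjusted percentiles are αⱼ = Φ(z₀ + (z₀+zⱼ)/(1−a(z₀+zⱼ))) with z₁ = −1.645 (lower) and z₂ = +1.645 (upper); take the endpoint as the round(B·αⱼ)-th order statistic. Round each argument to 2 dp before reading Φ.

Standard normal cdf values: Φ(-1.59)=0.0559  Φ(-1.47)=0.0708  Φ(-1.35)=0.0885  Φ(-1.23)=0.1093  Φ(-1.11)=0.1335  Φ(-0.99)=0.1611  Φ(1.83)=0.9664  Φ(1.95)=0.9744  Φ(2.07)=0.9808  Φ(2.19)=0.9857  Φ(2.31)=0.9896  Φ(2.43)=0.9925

(8.267, 12.142)

Lower: z₀ + z₁ = 0.279 + (-1.645) = -1.366; 1 − a(z₀+z₁) = 1 − (0.055)(-1.366) = 1.0751; argument = 0.279 + (-1.366)/1.0751 = -0.9915 → -0.99.
α₁ = Φ(-0.99) = 0.1611; rank = round(400 × 0.1611) = 64; θ*₍64₎ = 8.267.
Upper: z₀ + z₂ = 1.924; 1 − a(z₀+z₂) = 0.8942; argument = 2.4307 → 2.43; α₂ = 0.9925; rank = 397; θ*₍397₎ = 12.142.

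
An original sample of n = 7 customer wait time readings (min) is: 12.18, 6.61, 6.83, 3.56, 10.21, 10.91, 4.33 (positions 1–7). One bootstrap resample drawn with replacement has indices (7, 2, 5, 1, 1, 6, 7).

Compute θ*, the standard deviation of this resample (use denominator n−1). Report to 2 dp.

θ* = 3.51

Resample values: 4.33, 6.61, 10.21, 12.18, 12.18, 10.91, 4.33.
Mean = 8.6786; sum of squared deviations = 73.9437
s² = 73.9437 / 6 = 12.3239
s = √12.3239 = 3.51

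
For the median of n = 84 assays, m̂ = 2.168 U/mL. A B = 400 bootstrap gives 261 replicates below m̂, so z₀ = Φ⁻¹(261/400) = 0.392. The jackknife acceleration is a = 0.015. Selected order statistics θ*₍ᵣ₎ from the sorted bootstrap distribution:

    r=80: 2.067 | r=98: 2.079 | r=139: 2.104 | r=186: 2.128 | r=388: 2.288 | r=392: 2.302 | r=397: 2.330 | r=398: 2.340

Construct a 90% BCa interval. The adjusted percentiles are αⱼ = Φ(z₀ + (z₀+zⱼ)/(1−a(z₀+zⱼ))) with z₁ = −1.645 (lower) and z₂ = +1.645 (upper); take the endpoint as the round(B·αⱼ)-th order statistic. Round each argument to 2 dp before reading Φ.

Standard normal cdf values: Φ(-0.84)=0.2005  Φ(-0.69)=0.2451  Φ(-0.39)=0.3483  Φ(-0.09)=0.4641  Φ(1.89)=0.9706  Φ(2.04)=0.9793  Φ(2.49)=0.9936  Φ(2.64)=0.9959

Lower: z₀ + z₁ = 0.392 + (-1.645) = -1.253; 1 − a(z₀+z₁) = 1 − (0.015)(-1.253) = 1.0188; argument = 0.392 + (-1.253)/1.0188 = -0.8379 → -0.84.
α₁ = Φ(-0.84) = 0.2005; rank = round(400 × 0.2005) = 80; θ*₍80₎ = 2.067.
Upper: z₀ + z₂ = 2.037; 1 − a(z₀+z₂) = 0.9694; argument = 2.4932 → 2.49; α₂ = 0.9936; rank = 397; θ*₍397₎ = 2.330.

(2.067, 2.330)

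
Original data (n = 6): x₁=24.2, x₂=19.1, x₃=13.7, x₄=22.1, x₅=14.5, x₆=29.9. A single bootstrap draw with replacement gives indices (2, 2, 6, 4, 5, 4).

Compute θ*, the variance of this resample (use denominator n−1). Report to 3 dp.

Resample values: 19.1, 19.1, 29.9, 22.1, 14.5, 22.1.
Mean = 21.1333; sum of squared deviations = 130.9933
s² = 130.9933 / 5 = 26.1987

θ* = 26.199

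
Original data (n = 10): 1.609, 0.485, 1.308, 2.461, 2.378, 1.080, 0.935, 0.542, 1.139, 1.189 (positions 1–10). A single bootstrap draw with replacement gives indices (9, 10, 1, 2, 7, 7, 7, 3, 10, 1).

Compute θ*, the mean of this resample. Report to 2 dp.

θ* = 1.13

Resample values: 1.139, 1.189, 1.609, 0.485, 0.935, 0.935, 0.935, 1.308, 1.189, 1.609.
Mean = (1.139 + 1.189 + 1.609 + 0.485 + 0.935 + 0.935 + 0.935 + 1.308 + 1.189 + 1.609) / 10 = 11.3330 / 10 = 1.13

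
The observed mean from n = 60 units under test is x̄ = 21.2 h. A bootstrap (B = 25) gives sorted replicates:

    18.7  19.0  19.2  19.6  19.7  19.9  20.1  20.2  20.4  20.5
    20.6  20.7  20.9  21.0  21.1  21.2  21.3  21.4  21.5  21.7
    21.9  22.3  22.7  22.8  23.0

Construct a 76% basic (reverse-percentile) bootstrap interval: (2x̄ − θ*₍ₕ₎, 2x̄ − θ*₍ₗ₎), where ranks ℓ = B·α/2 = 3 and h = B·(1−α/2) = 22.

(20.1, 23.2)

Percentile endpoints at ranks 3 and 22: θ*₍3₎ = 19.2, θ*₍22₎ = 22.3.
Basic interval reflects these around x̄:
  lower = 2 × 21.2 − 22.3 = 20.1
  upper = 2 × 21.2 − 19.2 = 23.2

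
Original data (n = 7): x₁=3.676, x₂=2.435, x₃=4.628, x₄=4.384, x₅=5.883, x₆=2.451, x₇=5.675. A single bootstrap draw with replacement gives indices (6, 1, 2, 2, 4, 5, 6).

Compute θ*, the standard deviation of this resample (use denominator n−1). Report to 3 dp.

Resample values: 2.451, 3.676, 2.435, 2.435, 4.384, 5.883, 2.451.
Mean = 3.3879; sum of squared deviations = 10.8723
s² = 10.8723 / 6 = 1.8121
s = √1.8121 = 1.346

θ* = 1.346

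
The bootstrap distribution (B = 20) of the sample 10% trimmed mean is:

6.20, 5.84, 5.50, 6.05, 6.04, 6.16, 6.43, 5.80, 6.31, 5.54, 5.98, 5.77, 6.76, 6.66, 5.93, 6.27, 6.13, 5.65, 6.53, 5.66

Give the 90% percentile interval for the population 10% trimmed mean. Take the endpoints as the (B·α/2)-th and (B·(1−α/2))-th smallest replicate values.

(5.50, 6.66)

Sorted replicates: 5.50, 5.54, 5.65, 5.66, 5.77, 5.80, 5.84, 5.93, 5.98, 6.04, 6.05, 6.13, 6.16, 6.20, 6.27, 6.31, 6.43, 6.53, 6.66, 6.76
α = 0.10; lower rank = 20 × 0.050 = 1; upper rank = 20 × 0.950 = 19.
The 1st smallest replicate is 5.50; the 19th is 6.66.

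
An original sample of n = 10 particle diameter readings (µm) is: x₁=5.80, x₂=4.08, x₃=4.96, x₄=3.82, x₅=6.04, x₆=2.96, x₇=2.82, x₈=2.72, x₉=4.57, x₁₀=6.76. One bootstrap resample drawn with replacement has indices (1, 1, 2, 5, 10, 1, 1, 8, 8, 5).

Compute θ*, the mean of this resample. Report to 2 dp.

Resample values: 5.80, 5.80, 4.08, 6.04, 6.76, 5.80, 5.80, 2.72, 2.72, 6.04.
Mean = (5.80 + 5.80 + 4.08 + 6.04 + 6.76 + 5.80 + 5.80 + 2.72 + 2.72 + 6.04) / 10 = 51.560 / 10 = 5.16

θ* = 5.16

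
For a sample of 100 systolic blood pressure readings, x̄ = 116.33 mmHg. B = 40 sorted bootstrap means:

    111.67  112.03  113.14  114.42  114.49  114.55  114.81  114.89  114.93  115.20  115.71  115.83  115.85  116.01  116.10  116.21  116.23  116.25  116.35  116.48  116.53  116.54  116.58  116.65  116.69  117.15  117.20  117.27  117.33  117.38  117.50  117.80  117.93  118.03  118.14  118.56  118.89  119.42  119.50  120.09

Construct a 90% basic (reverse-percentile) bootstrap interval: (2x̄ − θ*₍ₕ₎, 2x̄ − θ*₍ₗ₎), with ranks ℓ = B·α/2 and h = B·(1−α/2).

Percentile endpoints at ranks 2 and 38: θ*₍2₎ = 112.03, θ*₍38₎ = 119.42.
Basic interval reflects these around x̄:
  lower = 2 × 116.33 − 119.42 = 113.24
  upper = 2 × 116.33 − 112.03 = 120.63

(113.24, 120.63)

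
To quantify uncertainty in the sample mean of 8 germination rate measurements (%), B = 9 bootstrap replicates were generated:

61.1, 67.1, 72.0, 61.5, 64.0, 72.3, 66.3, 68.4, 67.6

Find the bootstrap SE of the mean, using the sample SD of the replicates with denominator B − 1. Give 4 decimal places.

Bootstrap SE is the standard deviation of the 9 replicate means.
Mean of replicates: (61.1 + 67.1 + 72.0 + 61.5 + 64.0 + 72.3 + 66.3 + 68.4 + 67.6) / 9 = 600.30000 / 9 = 66.70000
Sum of squared deviations: (−5.60000)² + (+0.40000)² + (+5.30000)² + (−5.20000)² + (−2.70000)² + (+5.60000)² + (−0.40000)² + (+1.70000)² + (+0.90000)² = 129.16000
Variance = 129.16000 / 8 = 16.14500
SE* = √16.14500

SE* = 4.0181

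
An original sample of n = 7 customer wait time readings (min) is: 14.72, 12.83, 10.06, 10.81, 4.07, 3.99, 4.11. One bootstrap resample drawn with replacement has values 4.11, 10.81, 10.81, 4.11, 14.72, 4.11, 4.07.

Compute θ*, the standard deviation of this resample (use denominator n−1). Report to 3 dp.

Mean = 7.5343; sum of squared deviations = 120.2736
s² = 120.2736 / 6 = 20.0456
s = √20.0456 = 4.477

θ* = 4.477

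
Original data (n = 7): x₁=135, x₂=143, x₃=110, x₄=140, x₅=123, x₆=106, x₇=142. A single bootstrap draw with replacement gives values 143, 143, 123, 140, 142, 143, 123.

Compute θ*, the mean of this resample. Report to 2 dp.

θ* = 136.71

Mean = (143 + 143 + 123 + 140 + 142 + 143 + 123) / 7 = 957.0 / 7 = 136.71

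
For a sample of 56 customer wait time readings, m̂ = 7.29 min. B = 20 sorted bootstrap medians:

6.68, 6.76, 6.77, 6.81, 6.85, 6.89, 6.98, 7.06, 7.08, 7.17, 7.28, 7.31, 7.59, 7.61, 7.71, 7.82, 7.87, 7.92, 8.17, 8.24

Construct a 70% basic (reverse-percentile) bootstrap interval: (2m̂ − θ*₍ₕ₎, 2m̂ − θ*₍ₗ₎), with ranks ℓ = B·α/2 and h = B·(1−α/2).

Percentile endpoints at ranks 3 and 17: θ*₍3₎ = 6.77, θ*₍17₎ = 7.87.
Basic interval reflects these around m̂:
  lower = 2 × 7.29 − 7.87 = 6.71
  upper = 2 × 7.29 − 6.77 = 7.81

(6.71, 7.81)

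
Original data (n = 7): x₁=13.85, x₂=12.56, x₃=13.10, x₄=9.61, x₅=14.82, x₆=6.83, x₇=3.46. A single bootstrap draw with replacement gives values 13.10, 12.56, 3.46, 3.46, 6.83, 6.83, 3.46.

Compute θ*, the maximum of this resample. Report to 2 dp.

θ* = 13.10

Maximum = 13.10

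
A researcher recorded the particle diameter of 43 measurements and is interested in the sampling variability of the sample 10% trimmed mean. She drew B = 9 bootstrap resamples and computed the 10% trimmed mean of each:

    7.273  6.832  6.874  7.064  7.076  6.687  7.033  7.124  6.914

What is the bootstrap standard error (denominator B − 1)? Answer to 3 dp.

Bootstrap SE is the standard deviation of the 9 replicate 10% trimmed means.
Mean of replicates: (7.273 + 6.832 + 6.874 + 7.064 + 7.076 + 6.687 + 7.033 + 7.124 + 6.914) / 9 = 62.8770 / 9 = 6.9863
Sum of squared deviations: (+0.2867)² + (−0.1543)² + (−0.1123)² + (+0.0777)² + (+0.0897)² + (−0.2993)² + (+0.0467)² + (+0.1377)² + (−0.0723)² = 0.2486
Variance = 0.2486 / 8 = 0.0311
SE* = √0.0311

SE* = 0.176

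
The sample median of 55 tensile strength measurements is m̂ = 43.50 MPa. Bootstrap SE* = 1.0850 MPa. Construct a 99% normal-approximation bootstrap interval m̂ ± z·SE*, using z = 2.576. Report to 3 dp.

Margin = 2.576 × 1.0850 = 2.7950
Interval: 43.50 ± 2.7950

(40.705, 46.295)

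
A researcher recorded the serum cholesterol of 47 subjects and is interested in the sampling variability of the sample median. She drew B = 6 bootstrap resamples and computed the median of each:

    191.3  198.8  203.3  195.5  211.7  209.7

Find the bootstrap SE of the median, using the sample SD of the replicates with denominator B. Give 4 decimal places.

SE* = 7.3208

Bootstrap SE is the standard deviation of the 6 replicate medians.
Mean of replicates: (191.3 + 198.8 + 203.3 + 195.5 + 211.7 + 209.7) / 6 = 1210.30000 / 6 = 201.71667
Sum of squared deviations: (−10.41667)² + (−2.91667)² + (+1.58333)² + (−6.21667)² + (+9.98333)² + (+7.98333)² = 321.56833
Variance = 321.56833 / 6 = 53.59472
SE* = √53.59472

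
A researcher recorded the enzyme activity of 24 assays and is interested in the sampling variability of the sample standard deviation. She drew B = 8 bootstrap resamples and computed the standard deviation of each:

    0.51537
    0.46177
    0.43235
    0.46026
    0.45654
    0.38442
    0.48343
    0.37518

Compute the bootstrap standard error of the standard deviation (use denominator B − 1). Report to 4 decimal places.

Bootstrap SE is the standard deviation of the 8 replicate standard deviations.
Mean of replicates: (0.51537 + 0.46177 + 0.43235 + 0.46026 + 0.45654 + 0.38442 + 0.48343 + 0.37518) / 8 = 3.569320 / 8 = 0.446165
Sum of squared deviations: (+0.069205)² + (+0.015605)² + (−0.013815)² + (+0.014095)² + (+0.010375)² + (−0.061745)² + (+0.037265)² + (−0.070985)² = 0.015770
Variance = 0.015770 / 7 = 0.002253
SE* = √0.002253

SE* = 0.0475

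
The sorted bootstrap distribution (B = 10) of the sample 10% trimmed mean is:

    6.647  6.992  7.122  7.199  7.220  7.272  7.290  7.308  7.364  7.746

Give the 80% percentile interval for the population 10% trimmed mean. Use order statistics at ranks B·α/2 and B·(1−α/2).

(6.647, 7.364)

α = 0.20; lower rank = 10 × 0.100 = 1; upper rank = 10 × 0.900 = 9.
The 1st smallest replicate is 6.647; the 9th is 7.364.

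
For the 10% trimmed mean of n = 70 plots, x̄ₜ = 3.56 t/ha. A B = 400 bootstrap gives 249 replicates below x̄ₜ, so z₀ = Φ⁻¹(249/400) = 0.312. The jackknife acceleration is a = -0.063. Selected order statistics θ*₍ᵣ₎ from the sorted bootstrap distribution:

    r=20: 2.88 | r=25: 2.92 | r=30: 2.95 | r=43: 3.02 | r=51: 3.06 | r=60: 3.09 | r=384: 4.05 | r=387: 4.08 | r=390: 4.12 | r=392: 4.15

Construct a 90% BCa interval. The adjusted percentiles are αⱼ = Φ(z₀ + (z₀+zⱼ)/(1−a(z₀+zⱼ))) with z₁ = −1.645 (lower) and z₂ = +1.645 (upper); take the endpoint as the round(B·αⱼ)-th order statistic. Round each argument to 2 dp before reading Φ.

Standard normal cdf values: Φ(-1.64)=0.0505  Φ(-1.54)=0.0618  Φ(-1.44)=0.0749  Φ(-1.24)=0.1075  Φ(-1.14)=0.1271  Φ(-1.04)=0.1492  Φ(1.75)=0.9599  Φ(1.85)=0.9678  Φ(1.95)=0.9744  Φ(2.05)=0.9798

Lower: z₀ + z₁ = 0.312 + (-1.645) = -1.333; 1 − a(z₀+z₁) = 1 − (-0.063)(-1.333) = 0.9160; argument = 0.312 + (-1.333)/0.9160 = -1.1432 → -1.14.
α₁ = Φ(-1.14) = 0.1271; rank = round(400 × 0.1271) = 51; θ*₍51₎ = 3.06.
Upper: z₀ + z₂ = 1.957; 1 − a(z₀+z₂) = 1.1233; argument = 2.0542 → 2.05; α₂ = 0.9798; rank = 392; θ*₍392₎ = 4.15.

(3.06, 4.15)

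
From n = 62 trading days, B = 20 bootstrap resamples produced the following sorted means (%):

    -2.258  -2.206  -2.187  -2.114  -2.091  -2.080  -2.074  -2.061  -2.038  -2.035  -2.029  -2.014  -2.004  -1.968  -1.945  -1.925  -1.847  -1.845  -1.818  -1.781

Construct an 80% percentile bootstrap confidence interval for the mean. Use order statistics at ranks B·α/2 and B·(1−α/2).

(-2.206, -1.845)

α = 0.20; lower rank = 20 × 0.100 = 2; upper rank = 20 × 0.900 = 18.
The 2nd smallest replicate is -2.206; the 18th is -1.845.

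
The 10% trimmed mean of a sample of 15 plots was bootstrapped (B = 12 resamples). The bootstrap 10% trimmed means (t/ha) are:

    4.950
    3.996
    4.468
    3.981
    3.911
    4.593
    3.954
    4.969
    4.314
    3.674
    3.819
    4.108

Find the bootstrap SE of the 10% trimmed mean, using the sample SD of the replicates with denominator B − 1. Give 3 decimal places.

SE* = 0.431

Bootstrap SE is the standard deviation of the 12 replicate 10% trimmed means.
Mean of replicates: (4.950 + 3.996 + 4.468 + 3.981 + 3.911 + 4.593 + 3.954 + 4.969 + 4.314 + 3.674 + 3.819 + 4.108) / 12 = 50.7370 / 12 = 4.2281
Sum of squared deviations: (+0.7219)² + (−0.2321)² + (+0.2399)² + (−0.2471)² + (−0.3171)² + (+0.3649)² + (−0.2741)² + (+0.7409)² + (+0.0859)² + (−0.5541)² + (−0.4091)² + (−0.1201)² = 2.0476
Variance = 2.0476 / 11 = 0.1861
SE* = √0.1861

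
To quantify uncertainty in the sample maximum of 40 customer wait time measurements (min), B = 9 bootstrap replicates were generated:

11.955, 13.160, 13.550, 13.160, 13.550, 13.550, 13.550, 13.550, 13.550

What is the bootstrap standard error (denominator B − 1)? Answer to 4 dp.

SE* = 0.5270

Bootstrap SE is the standard deviation of the 9 replicate maximums.
Mean of replicates: (11.955 + 13.160 + 13.550 + 13.160 + 13.550 + 13.550 + 13.550 + 13.550 + 13.550) / 9 = 119.57500 / 9 = 13.28611
Sum of squared deviations: (−1.33111)² + (−0.12611)² + (+0.26389)² + (−0.12611)² + (+0.26389)² + (+0.26389)² + (+0.26389)² + (+0.26389)² + (+0.26389)² = 2.22149
Variance = 2.22149 / 8 = 0.27769
SE* = √0.27769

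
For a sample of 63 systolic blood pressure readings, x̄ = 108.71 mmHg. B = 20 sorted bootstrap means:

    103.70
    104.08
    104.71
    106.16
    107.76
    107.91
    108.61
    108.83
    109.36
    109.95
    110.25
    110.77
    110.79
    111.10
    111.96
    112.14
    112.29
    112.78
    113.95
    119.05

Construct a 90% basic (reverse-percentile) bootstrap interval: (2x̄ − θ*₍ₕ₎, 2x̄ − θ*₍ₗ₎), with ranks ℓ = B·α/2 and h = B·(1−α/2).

(103.47, 113.72)

Percentile endpoints at ranks 1 and 19: θ*₍1₎ = 103.70, θ*₍19₎ = 113.95.
Basic interval reflects these around x̄:
  lower = 2 × 108.71 − 113.95 = 103.47
  upper = 2 × 108.71 − 103.70 = 113.72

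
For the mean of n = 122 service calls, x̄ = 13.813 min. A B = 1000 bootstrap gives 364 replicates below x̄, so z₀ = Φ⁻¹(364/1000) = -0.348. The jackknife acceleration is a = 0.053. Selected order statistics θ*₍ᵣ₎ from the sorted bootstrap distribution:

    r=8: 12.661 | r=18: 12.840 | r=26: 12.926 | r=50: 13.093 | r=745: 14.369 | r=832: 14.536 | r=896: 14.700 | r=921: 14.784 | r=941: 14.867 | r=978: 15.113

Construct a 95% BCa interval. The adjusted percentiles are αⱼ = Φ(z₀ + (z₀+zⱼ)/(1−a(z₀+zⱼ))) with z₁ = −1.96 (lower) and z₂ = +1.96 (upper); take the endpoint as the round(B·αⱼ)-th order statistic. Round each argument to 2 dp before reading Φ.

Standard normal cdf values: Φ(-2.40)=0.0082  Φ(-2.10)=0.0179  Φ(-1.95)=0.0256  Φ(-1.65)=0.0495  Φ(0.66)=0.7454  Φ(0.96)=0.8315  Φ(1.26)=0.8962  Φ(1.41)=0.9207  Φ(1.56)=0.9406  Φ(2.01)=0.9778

Lower: z₀ + z₁ = -0.348 + (-1.960) = -2.308; 1 − a(z₀+z₁) = 1 − (0.053)(-2.308) = 1.1223; argument = -0.348 + (-2.308)/1.1223 = -2.4044 → -2.40.
α₁ = Φ(-2.40) = 0.0082; rank = round(1000 × 0.0082) = 8; θ*₍8₎ = 12.661.
Upper: z₀ + z₂ = 1.612; 1 − a(z₀+z₂) = 0.9146; argument = 1.4146 → 1.41; α₂ = 0.9207; rank = 921; θ*₍921₎ = 14.784.

(12.661, 14.784)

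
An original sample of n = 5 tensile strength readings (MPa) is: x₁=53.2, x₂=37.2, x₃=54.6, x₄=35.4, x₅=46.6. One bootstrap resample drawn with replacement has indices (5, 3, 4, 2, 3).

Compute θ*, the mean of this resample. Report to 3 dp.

Resample values: 46.6, 54.6, 35.4, 37.2, 54.6.
Mean = (46.6 + 54.6 + 35.4 + 37.2 + 54.6) / 5 = 228.40 / 5 = 45.680

θ* = 45.680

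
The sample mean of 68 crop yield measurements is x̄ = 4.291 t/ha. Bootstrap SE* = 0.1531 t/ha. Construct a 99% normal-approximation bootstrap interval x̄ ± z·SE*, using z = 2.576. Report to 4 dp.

Margin = 2.576 × 0.1531 = 0.39439
Interval: 4.291 ± 0.39439

(3.8966, 4.6854)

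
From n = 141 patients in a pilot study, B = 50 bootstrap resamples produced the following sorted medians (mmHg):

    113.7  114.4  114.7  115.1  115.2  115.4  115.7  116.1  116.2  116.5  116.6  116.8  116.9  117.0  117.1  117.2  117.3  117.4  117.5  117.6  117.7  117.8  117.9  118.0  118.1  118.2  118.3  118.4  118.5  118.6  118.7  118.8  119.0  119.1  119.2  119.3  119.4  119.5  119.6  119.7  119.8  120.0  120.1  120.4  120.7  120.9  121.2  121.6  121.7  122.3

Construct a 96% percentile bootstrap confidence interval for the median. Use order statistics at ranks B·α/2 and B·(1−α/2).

α = 0.04; lower rank = 50 × 0.020 = 1; upper rank = 50 × 0.980 = 49.
The 1st smallest replicate is 113.7; the 49th is 121.7.

(113.7, 121.7)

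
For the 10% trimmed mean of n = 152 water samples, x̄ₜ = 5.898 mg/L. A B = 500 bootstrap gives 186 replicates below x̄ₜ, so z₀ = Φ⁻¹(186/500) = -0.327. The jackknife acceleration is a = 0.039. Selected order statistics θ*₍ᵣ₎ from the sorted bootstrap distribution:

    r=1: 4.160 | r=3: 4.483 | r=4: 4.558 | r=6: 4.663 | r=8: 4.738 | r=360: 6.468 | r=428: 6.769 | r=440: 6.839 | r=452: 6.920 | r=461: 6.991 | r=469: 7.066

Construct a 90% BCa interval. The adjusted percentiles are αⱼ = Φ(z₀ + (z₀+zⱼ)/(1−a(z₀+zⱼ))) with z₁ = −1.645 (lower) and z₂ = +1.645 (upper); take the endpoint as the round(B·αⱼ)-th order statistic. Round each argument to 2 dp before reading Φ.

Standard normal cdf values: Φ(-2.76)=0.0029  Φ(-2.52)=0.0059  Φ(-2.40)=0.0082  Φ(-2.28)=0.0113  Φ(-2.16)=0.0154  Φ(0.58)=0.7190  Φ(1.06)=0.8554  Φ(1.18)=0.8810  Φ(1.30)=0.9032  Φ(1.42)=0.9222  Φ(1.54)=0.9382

Lower: z₀ + z₁ = -0.327 + (-1.645) = -1.972; 1 − a(z₀+z₁) = 1 − (0.039)(-1.972) = 1.0769; argument = -0.327 + (-1.972)/1.0769 = -2.1582 → -2.16.
α₁ = Φ(-2.16) = 0.0154; rank = round(500 × 0.0154) = 8; θ*₍8₎ = 4.738.
Upper: z₀ + z₂ = 1.318; 1 − a(z₀+z₂) = 0.9486; argument = 1.0624 → 1.06; α₂ = 0.8554; rank = 428; θ*₍428₎ = 6.769.

(4.738, 6.769)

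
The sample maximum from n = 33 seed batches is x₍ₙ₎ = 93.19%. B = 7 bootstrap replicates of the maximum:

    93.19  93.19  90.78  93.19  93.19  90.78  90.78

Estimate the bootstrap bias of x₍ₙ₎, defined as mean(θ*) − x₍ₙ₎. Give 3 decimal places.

bias = −1.033

mean(θ*) = (93.19 + 93.19 + 90.78 + 93.19 + 93.19 + 90.78 + 90.78) / 7 = 92.1571
bias = 92.1571 − 93.19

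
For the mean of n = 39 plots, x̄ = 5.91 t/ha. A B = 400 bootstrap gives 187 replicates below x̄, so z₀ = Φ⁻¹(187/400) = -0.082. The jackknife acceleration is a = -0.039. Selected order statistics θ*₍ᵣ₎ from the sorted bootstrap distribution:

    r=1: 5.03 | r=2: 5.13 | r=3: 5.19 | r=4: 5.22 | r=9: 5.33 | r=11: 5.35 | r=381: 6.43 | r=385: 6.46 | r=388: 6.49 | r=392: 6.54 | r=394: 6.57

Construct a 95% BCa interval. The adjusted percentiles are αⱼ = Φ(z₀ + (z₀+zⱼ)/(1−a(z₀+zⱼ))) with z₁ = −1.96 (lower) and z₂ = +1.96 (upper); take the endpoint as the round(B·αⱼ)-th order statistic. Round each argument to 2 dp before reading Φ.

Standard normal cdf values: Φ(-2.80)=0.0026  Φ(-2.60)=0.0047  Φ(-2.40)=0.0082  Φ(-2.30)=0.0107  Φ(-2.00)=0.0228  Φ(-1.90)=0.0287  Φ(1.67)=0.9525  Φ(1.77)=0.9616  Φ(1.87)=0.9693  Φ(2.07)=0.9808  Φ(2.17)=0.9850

(5.22, 6.43)

Lower: z₀ + z₁ = -0.082 + (-1.960) = -2.042; 1 − a(z₀+z₁) = 1 − (-0.039)(-2.042) = 0.9204; argument = -0.082 + (-2.042)/0.9204 = -2.3007 → -2.30.
α₁ = Φ(-2.30) = 0.0107; rank = round(400 × 0.0107) = 4; θ*₍4₎ = 5.22.
Upper: z₀ + z₂ = 1.878; 1 − a(z₀+z₂) = 1.0732; argument = 1.6678 → 1.67; α₂ = 0.9525; rank = 381; θ*₍381₎ = 6.43.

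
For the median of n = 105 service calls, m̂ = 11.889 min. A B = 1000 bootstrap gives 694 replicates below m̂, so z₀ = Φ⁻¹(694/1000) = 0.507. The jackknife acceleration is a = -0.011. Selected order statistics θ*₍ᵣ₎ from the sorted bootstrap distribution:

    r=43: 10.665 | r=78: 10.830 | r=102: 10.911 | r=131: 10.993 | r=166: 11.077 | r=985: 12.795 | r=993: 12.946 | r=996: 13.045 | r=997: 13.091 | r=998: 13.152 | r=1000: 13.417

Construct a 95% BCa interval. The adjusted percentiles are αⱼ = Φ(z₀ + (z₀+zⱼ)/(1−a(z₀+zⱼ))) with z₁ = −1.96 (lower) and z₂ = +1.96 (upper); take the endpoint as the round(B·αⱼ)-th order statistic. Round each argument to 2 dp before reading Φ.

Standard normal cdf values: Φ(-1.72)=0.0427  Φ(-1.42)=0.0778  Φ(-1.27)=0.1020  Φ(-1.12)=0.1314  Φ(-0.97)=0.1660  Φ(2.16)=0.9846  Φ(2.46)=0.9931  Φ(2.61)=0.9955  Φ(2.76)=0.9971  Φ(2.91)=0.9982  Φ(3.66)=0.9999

(11.077, 13.152)

Lower: z₀ + z₁ = 0.507 + (-1.960) = -1.453; 1 − a(z₀+z₁) = 1 − (-0.011)(-1.453) = 0.9840; argument = 0.507 + (-1.453)/0.9840 = -0.9696 → -0.97.
α₁ = Φ(-0.97) = 0.1660; rank = round(1000 × 0.1660) = 166; θ*₍166₎ = 11.077.
Upper: z₀ + z₂ = 2.467; 1 − a(z₀+z₂) = 1.0271; argument = 2.9088 → 2.91; α₂ = 0.9982; rank = 998; θ*₍998₎ = 13.152.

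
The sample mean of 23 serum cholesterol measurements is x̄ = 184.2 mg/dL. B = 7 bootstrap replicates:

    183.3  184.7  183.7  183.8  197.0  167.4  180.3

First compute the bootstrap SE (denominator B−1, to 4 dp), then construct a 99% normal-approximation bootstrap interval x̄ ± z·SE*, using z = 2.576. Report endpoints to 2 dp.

(161.87, 206.53)

Mean of replicates = 182.8857; sum of squared deviations = 450.6686; SE* = √(450.6686/6) = 8.6667
Margin = 2.576 × 8.6667 = 22.325
Interval: 184.2 ± 22.325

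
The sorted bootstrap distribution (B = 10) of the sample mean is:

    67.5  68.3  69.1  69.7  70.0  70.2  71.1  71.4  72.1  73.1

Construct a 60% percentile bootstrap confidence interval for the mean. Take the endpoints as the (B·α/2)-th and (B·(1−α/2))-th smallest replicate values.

α = 0.40; lower rank = 10 × 0.200 = 2; upper rank = 10 × 0.800 = 8.
The 2nd smallest replicate is 68.3; the 8th is 71.4.

(68.3, 71.4)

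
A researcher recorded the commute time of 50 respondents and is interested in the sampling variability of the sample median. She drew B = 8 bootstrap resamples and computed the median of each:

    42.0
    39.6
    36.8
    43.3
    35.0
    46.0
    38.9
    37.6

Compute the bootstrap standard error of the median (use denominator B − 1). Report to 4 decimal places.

Bootstrap SE is the standard deviation of the 8 replicate medians.
Mean of replicates: (42.0 + 39.6 + 36.8 + 43.3 + 35.0 + 46.0 + 38.9 + 37.6) / 8 = 319.20000 / 8 = 39.90000
Sum of squared deviations: (+2.10000)² + (−0.30000)² + (−3.10000)² + (+3.40000)² + (−4.90000)² + (+6.10000)² + (−1.00000)² + (−2.30000)² = 93.18000
Variance = 93.18000 / 7 = 13.31143
SE* = √13.31143

SE* = 3.6485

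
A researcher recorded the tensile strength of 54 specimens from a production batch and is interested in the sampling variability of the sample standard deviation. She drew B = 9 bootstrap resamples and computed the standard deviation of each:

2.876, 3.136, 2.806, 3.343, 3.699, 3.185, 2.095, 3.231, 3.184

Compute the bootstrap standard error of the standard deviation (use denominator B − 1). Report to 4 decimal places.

Bootstrap SE is the standard deviation of the 9 replicate standard deviations.
Mean of replicates: (2.876 + 3.136 + 2.806 + 3.343 + 3.699 + 3.185 + 2.095 + 3.231 + 3.184) / 9 = 27.55500 / 9 = 3.06167
Sum of squared deviations: (−0.18567)² + (+0.07433)² + (−0.25567)² + (+0.28133)² + (+0.63733)² + (+0.12333)² + (−0.96667)² + (+0.16933)² + (+0.12233)² = 1.58400
Variance = 1.58400 / 8 = 0.19800
SE* = √0.19800

SE* = 0.4450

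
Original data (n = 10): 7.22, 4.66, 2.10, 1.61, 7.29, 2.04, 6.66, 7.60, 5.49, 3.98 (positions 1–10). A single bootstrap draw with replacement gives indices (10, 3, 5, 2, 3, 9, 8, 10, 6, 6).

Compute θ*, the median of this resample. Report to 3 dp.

θ* = 3.980

Resample values: 3.98, 2.10, 7.29, 4.66, 2.10, 5.49, 7.60, 3.98, 2.04, 2.04.
Sorted: 2.04, 2.04, 2.10, 2.10, 3.98, 3.98, 4.66, 5.49, 7.29, 7.60
Median = average of the two middle values = 3.980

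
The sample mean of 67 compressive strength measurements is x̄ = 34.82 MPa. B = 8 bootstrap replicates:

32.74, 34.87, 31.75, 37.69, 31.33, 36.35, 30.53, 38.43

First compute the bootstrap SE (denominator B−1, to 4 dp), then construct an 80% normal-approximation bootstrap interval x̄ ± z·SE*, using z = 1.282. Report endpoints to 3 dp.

Mean of replicates = 34.2112; sum of squared deviations = 64.9833; SE* = √(64.9833/7) = 3.0469
Margin = 1.282 × 3.0469 = 3.9061
Interval: 34.82 ± 3.9061

(30.914, 38.726)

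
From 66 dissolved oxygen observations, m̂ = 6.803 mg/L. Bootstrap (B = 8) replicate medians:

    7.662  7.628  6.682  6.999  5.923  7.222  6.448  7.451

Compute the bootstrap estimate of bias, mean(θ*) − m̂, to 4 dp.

bias = +0.1989

mean(θ*) = (7.662 + 7.628 + 6.682 + 6.999 + 5.923 + 7.222 + 6.448 + 7.451) / 8 = 7.00188
bias = 7.00188 − 6.803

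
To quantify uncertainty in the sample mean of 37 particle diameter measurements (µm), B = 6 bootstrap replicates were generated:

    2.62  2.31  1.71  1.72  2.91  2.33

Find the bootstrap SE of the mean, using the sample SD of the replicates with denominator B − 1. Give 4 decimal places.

Bootstrap SE is the standard deviation of the 6 replicate means.
Mean of replicates: (2.62 + 2.31 + 1.71 + 1.72 + 2.91 + 2.33) / 6 = 13.60000 / 6 = 2.26667
Sum of squared deviations: (+0.35333)² + (+0.04333)² + (−0.55667)² + (−0.54667)² + (+0.64333)² + (+0.06333)² = 1.15333
Variance = 1.15333 / 5 = 0.23067
SE* = √0.23067

SE* = 0.4803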